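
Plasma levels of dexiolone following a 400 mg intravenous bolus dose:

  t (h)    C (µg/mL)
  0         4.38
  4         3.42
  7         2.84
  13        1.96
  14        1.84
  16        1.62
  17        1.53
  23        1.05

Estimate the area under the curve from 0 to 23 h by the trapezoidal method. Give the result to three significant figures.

AUC = 54.1 µg/mL·h

Trapezoidal AUC_0→23:
  [0→4]: (4.38+3.42)/2 × 4 = 15.6
  [4→7]: (3.42+2.84)/2 × 3 = 9.39
  [7→13]: (2.84+1.96)/2 × 6 = 14.4
  [13→14]: (1.96+1.84)/2 × 1 = 1.9
  [14→16]: (1.84+1.62)/2 × 2 = 3.46
  [16→17]: (1.62+1.53)/2 × 1 = 1.575
  [17→23]: (1.53+1.05)/2 × 6 = 7.74
  Sum = 54.065 µg/mL·h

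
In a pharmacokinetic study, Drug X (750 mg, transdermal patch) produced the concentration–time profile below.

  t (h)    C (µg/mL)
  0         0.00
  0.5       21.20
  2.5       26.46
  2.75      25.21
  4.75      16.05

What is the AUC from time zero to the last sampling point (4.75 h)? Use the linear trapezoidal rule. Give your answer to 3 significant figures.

Trapezoidal AUC_0→4.75:
  [0→0.5]: (0.00+21.20)/2 × 0.5 = 5.3
  [0.5→2.5]: (21.20+26.46)/2 × 2 = 47.66
  [2.5→2.75]: (26.46+25.21)/2 × 0.25 = 6.45875
  [2.75→4.75]: (25.21+16.05)/2 × 2 = 41.26
  Sum = 100.67875 µg/mL·h

AUC = 101 µg/mL·h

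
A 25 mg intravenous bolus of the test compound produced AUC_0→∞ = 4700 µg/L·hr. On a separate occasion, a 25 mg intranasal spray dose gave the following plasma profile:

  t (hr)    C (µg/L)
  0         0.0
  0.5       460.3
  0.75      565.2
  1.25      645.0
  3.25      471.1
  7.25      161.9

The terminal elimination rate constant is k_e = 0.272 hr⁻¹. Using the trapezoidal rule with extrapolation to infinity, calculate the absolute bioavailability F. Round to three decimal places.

Trapezoidal AUC_0→7.25 (intranasal spray):
  [0→0.5]: (0.0+460.3)/2 × 0.5 = 115.075
  [0.5→0.75]: (460.3+565.2)/2 × 0.25 = 128.1875
  [0.75→1.25]: (565.2+645.0)/2 × 0.5 = 302.55
  [1.25→3.25]: (645.0+471.1)/2 × 2 = 1116.1
  [3.25→7.25]: (471.1+161.9)/2 × 4 = 1266.0
  Sum = 2927.9125 µg/L·hr
Tail: C_last/k_e = 161.9/0.272 = 595.221
AUC_0→∞ (intranasal spray) = 2927.9125 + 595.221 = 3523.1335 µg/L·hr
F = (AUC_ev/D_ev)/(AUC_iv/D_iv) = (3523.1335/25)/(4700/25) = 140.92534/188 = 0.7496

F = 0.750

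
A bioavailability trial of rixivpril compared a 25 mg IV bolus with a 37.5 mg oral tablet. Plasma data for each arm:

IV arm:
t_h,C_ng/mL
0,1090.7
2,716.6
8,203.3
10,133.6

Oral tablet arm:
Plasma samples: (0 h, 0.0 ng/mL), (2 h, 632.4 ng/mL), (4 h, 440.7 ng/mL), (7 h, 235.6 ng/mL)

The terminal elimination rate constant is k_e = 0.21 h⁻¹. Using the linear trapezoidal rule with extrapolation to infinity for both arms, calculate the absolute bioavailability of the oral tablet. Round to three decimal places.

Trapezoidal AUC_0→10 (IV):
  [0→2]: (1090.7+716.6)/2 × 2 = 1807.3
  [2→8]: (716.6+203.3)/2 × 6 = 2759.7
  [8→10]: (203.3+133.6)/2 × 2 = 336.9
  Sum = 4903.9 ng/mL·h
IV tail: 133.6/0.21 = 636.190; AUC_iv,0→∞ = 4903.9 + 636.190 = 5540.09 ng/mL·h
Trapezoidal AUC_0→7 (oral tablet):
  [0→2]: (0.0+632.4)/2 × 2 = 632.4
  [2→4]: (632.4+440.7)/2 × 2 = 1073.1
  [4→7]: (440.7+235.6)/2 × 3 = 1014.45
  Sum = 2719.95 ng/mL·h
oral tablet tail: 235.6/0.21 = 1121.905; AUC_ev,0→∞ = 2719.95 + 1121.905 = 3841.855 ng/mL·h
F = (AUC_ev/D_ev)/(AUC_iv/D_iv) = (3841.855/37.5)/(5540.09/25) = 102.449/221.6036 = 0.4623

F = 0.462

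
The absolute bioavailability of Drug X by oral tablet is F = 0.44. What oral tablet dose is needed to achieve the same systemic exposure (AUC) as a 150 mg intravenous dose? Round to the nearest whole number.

For equal systemic exposure: F × D_ev = D_iv
D_ev = D_iv / F = 150 / 0.44 = 340.909 mg

D_oral = 341 mg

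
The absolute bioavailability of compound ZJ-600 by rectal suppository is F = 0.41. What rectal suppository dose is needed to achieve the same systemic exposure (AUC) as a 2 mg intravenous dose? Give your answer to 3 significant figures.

For equal systemic exposure: F × D_ev = D_iv
D_ev = D_iv / F = 2 / 0.41 = 4.87805 mg

D_rectal = 4.88 mg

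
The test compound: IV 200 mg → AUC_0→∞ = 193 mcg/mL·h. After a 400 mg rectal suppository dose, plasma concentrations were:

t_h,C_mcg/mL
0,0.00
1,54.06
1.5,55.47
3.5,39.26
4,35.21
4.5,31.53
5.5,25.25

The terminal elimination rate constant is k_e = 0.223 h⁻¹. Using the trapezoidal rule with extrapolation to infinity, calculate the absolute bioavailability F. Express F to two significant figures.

F = 0.84

Trapezoidal AUC_0→5.5 (rectal suppository):
  [0→1]: (0.00+54.06)/2 × 1 = 27.03
  [1→1.5]: (54.06+55.47)/2 × 0.5 = 27.3825
  [1.5→3.5]: (55.47+39.26)/2 × 2 = 94.73
  [3.5→4]: (39.26+35.21)/2 × 0.5 = 18.6175
  [4→4.5]: (35.21+31.53)/2 × 0.5 = 16.685
  [4.5→5.5]: (31.53+25.25)/2 × 1 = 28.39
  Sum = 212.835 mcg/mL·h
Tail: C_last/k_e = 25.25/0.223 = 113.229
AUC_0→∞ (rectal suppository) = 212.835 + 113.229 = 326.064 mcg/mL·h
F = (AUC_ev/D_ev)/(AUC_iv/D_iv) = (326.064/400)/(193/200) = 0.81516/0.965 = 0.8447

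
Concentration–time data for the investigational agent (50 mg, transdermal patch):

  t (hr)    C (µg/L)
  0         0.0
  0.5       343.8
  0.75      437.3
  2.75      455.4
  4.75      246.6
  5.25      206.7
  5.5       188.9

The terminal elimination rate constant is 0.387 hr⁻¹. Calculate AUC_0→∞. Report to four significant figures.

Trapezoidal AUC_0→5.5:
  [0→0.5]: (0.0+343.8)/2 × 0.5 = 85.95
  [0.5→0.75]: (343.8+437.3)/2 × 0.25 = 97.6375
  [0.75→2.75]: (437.3+455.4)/2 × 2 = 892.7
  [2.75→4.75]: (455.4+246.6)/2 × 2 = 702.0
  [4.75→5.25]: (246.6+206.7)/2 × 0.5 = 113.325
  [5.25→5.5]: (206.7+188.9)/2 × 0.25 = 49.45
  Sum = 1941.0625 µg/L·hr
Extrapolated tail: C_last / k_e = 188.9 / 0.387 = 488.114
AUC_0→∞ = 1941.0625 + 488.114 = 2429.1765 µg/L·hr

AUC = 2429 µg/L·hr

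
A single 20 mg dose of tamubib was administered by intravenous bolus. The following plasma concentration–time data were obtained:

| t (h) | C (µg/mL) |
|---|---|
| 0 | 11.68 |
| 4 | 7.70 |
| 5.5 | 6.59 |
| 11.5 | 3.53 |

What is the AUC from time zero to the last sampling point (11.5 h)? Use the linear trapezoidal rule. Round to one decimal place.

AUC = 79.8 µg/mL·h

Trapezoidal AUC_0→11.5:
  [0→4]: (11.68+7.70)/2 × 4 = 38.76
  [4→5.5]: (7.70+6.59)/2 × 1.5 = 10.7175
  [5.5→11.5]: (6.59+3.53)/2 × 6 = 30.36
  Sum = 79.8375 µg/mL·h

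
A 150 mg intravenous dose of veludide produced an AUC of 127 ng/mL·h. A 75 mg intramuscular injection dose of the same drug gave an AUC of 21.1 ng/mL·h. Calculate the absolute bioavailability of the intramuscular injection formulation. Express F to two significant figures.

F = (AUC_ev / D_ev) / (AUC_iv / D_iv)
  = (21.1/75) / (127/150)
  = 0.281333 / 0.846667 = 0.3323

F = 0.33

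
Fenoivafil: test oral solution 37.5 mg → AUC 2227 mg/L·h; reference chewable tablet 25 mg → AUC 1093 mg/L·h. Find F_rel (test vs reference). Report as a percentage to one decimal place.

F_rel = (AUC_test/D_test) / (AUC_ref/D_ref)
      = (2227/37.5) / (1093/25)
      = 59.3867 / 43.72 = 1.3583 = 135.83%

F_rel = 135.8%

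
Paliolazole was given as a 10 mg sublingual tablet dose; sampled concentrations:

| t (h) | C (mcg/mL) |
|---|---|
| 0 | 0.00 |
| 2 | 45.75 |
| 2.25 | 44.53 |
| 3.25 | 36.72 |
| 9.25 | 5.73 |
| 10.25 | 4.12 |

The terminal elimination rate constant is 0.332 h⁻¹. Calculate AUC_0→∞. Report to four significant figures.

AUC = 242.3 mcg/mL·h

Trapezoidal AUC_0→10.25:
  [0→2]: (0.00+45.75)/2 × 2 = 45.75
  [2→2.25]: (45.75+44.53)/2 × 0.25 = 11.285
  [2.25→3.25]: (44.53+36.72)/2 × 1 = 40.625
  [3.25→9.25]: (36.72+5.73)/2 × 6 = 127.35
  [9.25→10.25]: (5.73+4.12)/2 × 1 = 4.925
  Sum = 229.935 mcg/mL·h
Extrapolated tail: C_last / k_e = 4.12 / 0.332 = 12.410
AUC_0→∞ = 229.935 + 12.410 = 242.345 mcg/mL·h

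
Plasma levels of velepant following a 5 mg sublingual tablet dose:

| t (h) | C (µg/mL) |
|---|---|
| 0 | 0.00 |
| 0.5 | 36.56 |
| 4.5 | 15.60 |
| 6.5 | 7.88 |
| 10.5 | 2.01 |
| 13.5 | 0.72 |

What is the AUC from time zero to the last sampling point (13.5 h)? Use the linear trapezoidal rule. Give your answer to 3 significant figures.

Trapezoidal AUC_0→13.5:
  [0→0.5]: (0.00+36.56)/2 × 0.5 = 9.14
  [0.5→4.5]: (36.56+15.60)/2 × 4 = 104.32
  [4.5→6.5]: (15.60+7.88)/2 × 2 = 23.48
  [6.5→10.5]: (7.88+2.01)/2 × 4 = 19.78
  [10.5→13.5]: (2.01+0.72)/2 × 3 = 4.095
  Sum = 160.815 µg/mL·h

AUC = 161 µg/mL·h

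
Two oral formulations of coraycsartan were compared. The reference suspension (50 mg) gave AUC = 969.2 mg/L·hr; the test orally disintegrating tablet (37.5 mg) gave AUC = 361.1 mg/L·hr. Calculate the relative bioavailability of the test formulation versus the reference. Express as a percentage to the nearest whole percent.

F_rel = 50%

F_rel = (AUC_test/D_test) / (AUC_ref/D_ref)
      = (361.1/37.5) / (969.2/50)
      = 9.62933 / 19.384 = 0.4968 = 49.68%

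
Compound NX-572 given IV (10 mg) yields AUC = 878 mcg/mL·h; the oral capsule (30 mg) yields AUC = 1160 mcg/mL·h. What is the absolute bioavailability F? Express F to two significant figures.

F = 0.44

F = (AUC_ev / D_ev) / (AUC_iv / D_iv)
  = (1160/30) / (878/10)
  = 38.6667 / 87.8 = 0.4404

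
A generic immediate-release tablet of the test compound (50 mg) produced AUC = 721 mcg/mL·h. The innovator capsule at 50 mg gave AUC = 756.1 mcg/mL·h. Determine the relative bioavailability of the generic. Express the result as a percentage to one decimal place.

F_rel = 95.4%

F_rel = (AUC_test/D_test) / (AUC_ref/D_ref)
      = (721/50) / (756.1/50)
      = 14.42 / 15.122 = 0.9536 = 95.36%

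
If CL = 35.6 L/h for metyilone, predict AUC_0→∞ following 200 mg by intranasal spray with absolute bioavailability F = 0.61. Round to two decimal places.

AUC_0→∞ = F × Dose / CL
        = 0.61 × 200 / 35.6 = 3.42697 mg/L·h

AUC = 3.43 mg/L·h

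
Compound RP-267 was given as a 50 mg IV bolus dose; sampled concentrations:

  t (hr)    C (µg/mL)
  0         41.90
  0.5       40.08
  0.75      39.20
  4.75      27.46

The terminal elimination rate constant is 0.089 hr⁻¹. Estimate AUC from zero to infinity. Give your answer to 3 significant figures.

Trapezoidal AUC_0→4.75:
  [0→0.5]: (41.90+40.08)/2 × 0.5 = 20.495
  [0.5→0.75]: (40.08+39.20)/2 × 0.25 = 9.91
  [0.75→4.75]: (39.20+27.46)/2 × 4 = 133.32
  Sum = 163.725 µg/mL·hr
Extrapolated tail: C_last / k_e = 27.46 / 0.089 = 308.539
AUC_0→∞ = 163.725 + 308.539 = 472.264 µg/mL·hr

AUC = 472 µg/mL·hr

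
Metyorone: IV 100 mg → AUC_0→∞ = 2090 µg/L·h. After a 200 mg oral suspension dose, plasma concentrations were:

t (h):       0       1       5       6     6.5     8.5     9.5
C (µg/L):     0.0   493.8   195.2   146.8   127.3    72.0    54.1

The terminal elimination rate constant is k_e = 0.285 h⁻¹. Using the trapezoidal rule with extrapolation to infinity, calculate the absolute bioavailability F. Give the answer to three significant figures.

F = 0.554

Trapezoidal AUC_0→9.5 (oral suspension):
  [0→1]: (0.0+493.8)/2 × 1 = 246.9
  [1→5]: (493.8+195.2)/2 × 4 = 1378.0
  [5→6]: (195.2+146.8)/2 × 1 = 171.0
  [6→6.5]: (146.8+127.3)/2 × 0.5 = 68.525
  [6.5→8.5]: (127.3+72.0)/2 × 2 = 199.3
  [8.5→9.5]: (72.0+54.1)/2 × 1 = 63.05
  Sum = 2126.775 µg/L·h
Tail: C_last/k_e = 54.1/0.285 = 189.825
AUC_0→∞ (oral suspension) = 2126.775 + 189.825 = 2316.6 µg/L·h
F = (AUC_ev/D_ev)/(AUC_iv/D_iv) = (2316.6/200)/(2090/100) = 11.583/20.9 = 0.5542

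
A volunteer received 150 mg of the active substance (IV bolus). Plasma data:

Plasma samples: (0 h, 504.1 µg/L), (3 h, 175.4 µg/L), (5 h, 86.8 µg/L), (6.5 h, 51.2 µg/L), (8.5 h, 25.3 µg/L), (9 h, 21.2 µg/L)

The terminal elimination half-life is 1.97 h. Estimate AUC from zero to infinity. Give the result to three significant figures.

AUC = 1530 µg/L·h

Trapezoidal AUC_0→9:
  [0→3]: (504.1+175.4)/2 × 3 = 1019.25
  [3→5]: (175.4+86.8)/2 × 2 = 262.2
  [5→6.5]: (86.8+51.2)/2 × 1.5 = 103.5
  [6.5→8.5]: (51.2+25.3)/2 × 2 = 76.5
  [8.5→9]: (25.3+21.2)/2 × 0.5 = 11.625
  Sum = 1473.075 µg/L·h
k_e = ln2 / t½ = 0.693147 / 1.97 = 0.3519 h^-1
Extrapolated tail: C_last / k_e = 21.2 / 0.3519 = 60.244
AUC_0→∞ = 1473.075 + 60.244 = 1533.319 µg/L·h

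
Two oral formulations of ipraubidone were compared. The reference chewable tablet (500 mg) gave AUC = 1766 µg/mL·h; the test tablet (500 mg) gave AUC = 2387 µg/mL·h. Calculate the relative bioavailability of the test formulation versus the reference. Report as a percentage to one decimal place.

F_rel = (AUC_test/D_test) / (AUC_ref/D_ref)
      = (2387/500) / (1766/500)
      = 4.774 / 3.532 = 1.3516 = 135.16%

F_rel = 135.2%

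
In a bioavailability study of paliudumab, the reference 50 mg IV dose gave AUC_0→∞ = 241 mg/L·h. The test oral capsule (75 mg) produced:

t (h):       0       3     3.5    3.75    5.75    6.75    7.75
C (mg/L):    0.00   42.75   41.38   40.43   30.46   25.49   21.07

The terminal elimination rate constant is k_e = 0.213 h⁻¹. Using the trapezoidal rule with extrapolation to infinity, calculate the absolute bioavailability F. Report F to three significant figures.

Trapezoidal AUC_0→7.75 (oral capsule):
  [0→3]: (0.00+42.75)/2 × 3 = 64.125
  [3→3.5]: (42.75+41.38)/2 × 0.5 = 21.0325
  [3.5→3.75]: (41.38+40.43)/2 × 0.25 = 10.22625
  [3.75→5.75]: (40.43+30.46)/2 × 2 = 70.89
  [5.75→6.75]: (30.46+25.49)/2 × 1 = 27.975
  [6.75→7.75]: (25.49+21.07)/2 × 1 = 23.28
  Sum = 217.52875 mg/L·h
Tail: C_last/k_e = 21.07/0.213 = 98.920
AUC_0→∞ (oral capsule) = 217.52875 + 98.920 = 316.44875 mg/L·h
F = (AUC_ev/D_ev)/(AUC_iv/D_iv) = (316.44875/75)/(241/50) = 4.21932/4.82 = 0.8754

F = 0.875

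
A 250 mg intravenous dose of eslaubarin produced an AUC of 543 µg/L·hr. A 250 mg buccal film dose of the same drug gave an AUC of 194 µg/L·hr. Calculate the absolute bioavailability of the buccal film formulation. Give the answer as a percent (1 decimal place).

F = 35.7%

F = (AUC_ev / D_ev) / (AUC_iv / D_iv)
  = (194/250) / (543/250)
  = 0.776 / 2.172 = 0.3573
  = 35.73%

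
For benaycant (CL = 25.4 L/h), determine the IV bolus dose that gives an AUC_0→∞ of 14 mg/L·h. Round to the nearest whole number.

Dose = 356 mg

Dose_iv = CL × AUC_0→∞
     = 25.4 × 14 = 355.6 mg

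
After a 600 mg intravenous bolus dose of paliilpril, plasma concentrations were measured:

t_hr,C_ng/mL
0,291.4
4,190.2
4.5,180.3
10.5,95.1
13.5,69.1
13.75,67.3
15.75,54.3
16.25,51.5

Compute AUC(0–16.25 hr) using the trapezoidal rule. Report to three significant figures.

Trapezoidal AUC_0→16.25:
  [0→4]: (291.4+190.2)/2 × 4 = 963.2
  [4→4.5]: (190.2+180.3)/2 × 0.5 = 92.625
  [4.5→10.5]: (180.3+95.1)/2 × 6 = 826.2
  [10.5→13.5]: (95.1+69.1)/2 × 3 = 246.3
  [13.5→13.75]: (69.1+67.3)/2 × 0.25 = 17.05
  [13.75→15.75]: (67.3+54.3)/2 × 2 = 121.6
  [15.75→16.25]: (54.3+51.5)/2 × 0.5 = 26.45
  Sum = 2293.425 ng/mL·hr

AUC = 2290 ng/mL·hr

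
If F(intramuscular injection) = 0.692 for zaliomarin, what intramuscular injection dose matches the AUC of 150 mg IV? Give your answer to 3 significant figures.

For equal systemic exposure: F × D_ev = D_iv
D_ev = D_iv / F = 150 / 0.692 = 216.763 mg

D_intramuscular = 217 mg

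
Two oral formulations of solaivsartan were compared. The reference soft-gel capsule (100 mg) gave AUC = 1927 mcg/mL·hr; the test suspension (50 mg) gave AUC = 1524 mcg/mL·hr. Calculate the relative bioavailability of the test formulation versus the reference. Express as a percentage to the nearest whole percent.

F_rel = 158%

F_rel = (AUC_test/D_test) / (AUC_ref/D_ref)
      = (1524/50) / (1927/100)
      = 30.48 / 19.27 = 1.5817 = 158.17%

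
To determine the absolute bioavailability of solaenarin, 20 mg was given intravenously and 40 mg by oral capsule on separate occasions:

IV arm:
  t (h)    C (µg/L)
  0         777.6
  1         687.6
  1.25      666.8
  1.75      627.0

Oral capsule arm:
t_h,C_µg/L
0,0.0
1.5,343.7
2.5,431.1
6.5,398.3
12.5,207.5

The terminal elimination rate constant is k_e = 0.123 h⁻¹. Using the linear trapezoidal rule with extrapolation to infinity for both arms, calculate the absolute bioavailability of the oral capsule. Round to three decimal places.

F = 0.459

Trapezoidal AUC_0→1.75 (IV):
  [0→1]: (777.6+687.6)/2 × 1 = 732.6
  [1→1.25]: (687.6+666.8)/2 × 0.25 = 169.3
  [1.25→1.75]: (666.8+627.0)/2 × 0.5 = 323.45
  Sum = 1225.35 µg/L·h
IV tail: 627.0/0.123 = 5097.561; AUC_iv,0→∞ = 1225.35 + 5097.561 = 6322.911 µg/L·h
Trapezoidal AUC_0→12.5 (oral capsule):
  [0→1.5]: (0.0+343.7)/2 × 1.5 = 257.775
  [1.5→2.5]: (343.7+431.1)/2 × 1 = 387.4
  [2.5→6.5]: (431.1+398.3)/2 × 4 = 1658.8
  [6.5→12.5]: (398.3+207.5)/2 × 6 = 1817.4
  Sum = 4121.375 µg/L·h
oral capsule tail: 207.5/0.123 = 1686.992; AUC_ev,0→∞ = 4121.375 + 1686.992 = 5808.367 µg/L·h
F = (AUC_ev/D_ev)/(AUC_iv/D_iv) = (5808.367/40)/(6322.911/20) = 145.209/316.14555 = 0.4593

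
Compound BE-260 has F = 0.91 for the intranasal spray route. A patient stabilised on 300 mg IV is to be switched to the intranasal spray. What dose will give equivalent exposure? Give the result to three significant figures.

For equal systemic exposure: F × D_ev = D_iv
D_ev = D_iv / F = 300 / 0.91 = 329.67 mg

D_intranasal = 330 mg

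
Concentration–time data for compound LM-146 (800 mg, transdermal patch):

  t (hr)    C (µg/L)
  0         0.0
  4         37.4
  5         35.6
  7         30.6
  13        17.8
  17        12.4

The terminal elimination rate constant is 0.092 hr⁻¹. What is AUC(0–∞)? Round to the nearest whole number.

AUC = 518 µg/L·hr

Trapezoidal AUC_0→17:
  [0→4]: (0.0+37.4)/2 × 4 = 74.8
  [4→5]: (37.4+35.6)/2 × 1 = 36.5
  [5→7]: (35.6+30.6)/2 × 2 = 66.2
  [7→13]: (30.6+17.8)/2 × 6 = 145.2
  [13→17]: (17.8+12.4)/2 × 4 = 60.4
  Sum = 383.1 µg/L·hr
Extrapolated tail: C_last / k_e = 12.4 / 0.092 = 134.783
AUC_0→∞ = 383.1 + 134.783 = 517.883 µg/L·hr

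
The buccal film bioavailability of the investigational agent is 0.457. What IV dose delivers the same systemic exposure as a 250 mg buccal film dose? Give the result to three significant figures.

Systemic exposure from an extravascular dose = F × D_ev, so the equivalent IV dose is F × D_ev.
D_iv = F × D_ev = 0.457 × 250 = 114.25 mg

D_iv = 114 mg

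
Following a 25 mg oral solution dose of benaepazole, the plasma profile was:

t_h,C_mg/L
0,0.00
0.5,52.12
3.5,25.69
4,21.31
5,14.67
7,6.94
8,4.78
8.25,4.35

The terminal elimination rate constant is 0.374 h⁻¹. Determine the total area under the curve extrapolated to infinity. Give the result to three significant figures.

AUC = 200 mg/L·h

Trapezoidal AUC_0→8.25:
  [0→0.5]: (0.00+52.12)/2 × 0.5 = 13.03
  [0.5→3.5]: (52.12+25.69)/2 × 3 = 116.715
  [3.5→4]: (25.69+21.31)/2 × 0.5 = 11.75
  [4→5]: (21.31+14.67)/2 × 1 = 17.99
  [5→7]: (14.67+6.94)/2 × 2 = 21.61
  [7→8]: (6.94+4.78)/2 × 1 = 5.86
  [8→8.25]: (4.78+4.35)/2 × 0.25 = 1.14125
  Sum = 188.09625 mg/L·h
Extrapolated tail: C_last / k_e = 4.35 / 0.374 = 11.631
AUC_0→∞ = 188.09625 + 11.631 = 199.72725 mg/L·h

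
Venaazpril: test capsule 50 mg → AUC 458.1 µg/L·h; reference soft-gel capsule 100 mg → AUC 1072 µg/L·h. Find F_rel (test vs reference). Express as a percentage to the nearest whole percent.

F_rel = (AUC_test/D_test) / (AUC_ref/D_ref)
      = (458.1/50) / (1072/100)
      = 9.162 / 10.72 = 0.8547 = 85.47%

F_rel = 85%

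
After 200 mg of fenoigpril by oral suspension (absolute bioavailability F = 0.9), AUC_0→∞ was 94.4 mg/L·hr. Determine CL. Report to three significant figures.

CL = 1.91 L/hr

CL = F × Dose / AUC_0→∞
   = 0.9 × 200 / 94.4 = 1.90678 L/hr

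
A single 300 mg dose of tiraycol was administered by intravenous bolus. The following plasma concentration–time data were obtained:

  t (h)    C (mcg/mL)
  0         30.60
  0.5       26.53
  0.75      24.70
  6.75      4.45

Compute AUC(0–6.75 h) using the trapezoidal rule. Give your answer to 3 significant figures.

AUC = 108 mcg/mL·h

Trapezoidal AUC_0→6.75:
  [0→0.5]: (30.60+26.53)/2 × 0.5 = 14.2825
  [0.5→0.75]: (26.53+24.70)/2 × 0.25 = 6.40375
  [0.75→6.75]: (24.70+4.45)/2 × 6 = 87.45
  Sum = 108.13625 mcg/mL·h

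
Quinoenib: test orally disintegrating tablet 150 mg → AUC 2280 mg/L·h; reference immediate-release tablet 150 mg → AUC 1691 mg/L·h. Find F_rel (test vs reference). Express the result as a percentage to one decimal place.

F_rel = (AUC_test/D_test) / (AUC_ref/D_ref)
      = (2280/150) / (1691/150)
      = 15.2 / 11.2733 = 1.3483 = 134.83%

F_rel = 134.8%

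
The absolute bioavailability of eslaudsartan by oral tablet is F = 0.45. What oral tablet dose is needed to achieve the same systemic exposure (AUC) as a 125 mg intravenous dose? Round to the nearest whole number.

D_oral = 278 mg

For equal systemic exposure: F × D_ev = D_iv
D_ev = D_iv / F = 125 / 0.45 = 277.778 mg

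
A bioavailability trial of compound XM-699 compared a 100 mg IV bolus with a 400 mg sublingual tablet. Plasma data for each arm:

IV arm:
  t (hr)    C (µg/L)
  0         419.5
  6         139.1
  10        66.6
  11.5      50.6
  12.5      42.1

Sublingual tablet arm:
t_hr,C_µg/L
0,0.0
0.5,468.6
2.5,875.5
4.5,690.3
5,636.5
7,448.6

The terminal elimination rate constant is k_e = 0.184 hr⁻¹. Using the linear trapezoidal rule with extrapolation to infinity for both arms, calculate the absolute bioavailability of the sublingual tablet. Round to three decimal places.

Trapezoidal AUC_0→12.5 (IV):
  [0→6]: (419.5+139.1)/2 × 6 = 1675.8
  [6→10]: (139.1+66.6)/2 × 4 = 411.4
  [10→11.5]: (66.6+50.6)/2 × 1.5 = 87.9
  [11.5→12.5]: (50.6+42.1)/2 × 1 = 46.35
  Sum = 2221.45 µg/L·hr
IV tail: 42.1/0.184 = 228.804; AUC_iv,0→∞ = 2221.45 + 228.804 = 2450.254 µg/L·hr
Trapezoidal AUC_0→7 (sublingual tablet):
  [0→0.5]: (0.0+468.6)/2 × 0.5 = 117.15
  [0.5→2.5]: (468.6+875.5)/2 × 2 = 1344.1
  [2.5→4.5]: (875.5+690.3)/2 × 2 = 1565.8
  [4.5→5]: (690.3+636.5)/2 × 0.5 = 331.7
  [5→7]: (636.5+448.6)/2 × 2 = 1085.1
  Sum = 4443.85 µg/L·hr
sublingual tablet tail: 448.6/0.184 = 2438.043; AUC_ev,0→∞ = 4443.85 + 2438.043 = 6881.893 µg/L·hr
F = (AUC_ev/D_ev)/(AUC_iv/D_iv) = (6881.893/400)/(2450.254/100) = 17.2047/24.50254 = 0.7022

F = 0.702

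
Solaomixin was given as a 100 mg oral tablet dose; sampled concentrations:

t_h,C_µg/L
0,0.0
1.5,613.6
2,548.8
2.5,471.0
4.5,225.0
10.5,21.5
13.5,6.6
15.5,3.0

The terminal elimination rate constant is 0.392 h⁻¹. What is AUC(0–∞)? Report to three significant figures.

AUC = 2500 µg/L·h

Trapezoidal AUC_0→15.5:
  [0→1.5]: (0.0+613.6)/2 × 1.5 = 460.2
  [1.5→2]: (613.6+548.8)/2 × 0.5 = 290.6
  [2→2.5]: (548.8+471.0)/2 × 0.5 = 254.95
  [2.5→4.5]: (471.0+225.0)/2 × 2 = 696.0
  [4.5→10.5]: (225.0+21.5)/2 × 6 = 739.5
  [10.5→13.5]: (21.5+6.6)/2 × 3 = 42.15
  [13.5→15.5]: (6.6+3.0)/2 × 2 = 9.6
  Sum = 2493.0 µg/L·h
Extrapolated tail: C_last / k_e = 3.0 / 0.392 = 7.653
AUC_0→∞ = 2493.0 + 7.653 = 2500.653 µg/L·h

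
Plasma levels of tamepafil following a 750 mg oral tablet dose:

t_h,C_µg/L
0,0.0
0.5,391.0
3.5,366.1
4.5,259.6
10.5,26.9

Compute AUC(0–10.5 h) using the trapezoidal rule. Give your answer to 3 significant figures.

AUC = 2410 µg/L·h

Trapezoidal AUC_0→10.5:
  [0→0.5]: (0.0+391.0)/2 × 0.5 = 97.75
  [0.5→3.5]: (391.0+366.1)/2 × 3 = 1135.65
  [3.5→4.5]: (366.1+259.6)/2 × 1 = 312.85
  [4.5→10.5]: (259.6+26.9)/2 × 6 = 859.5
  Sum = 2405.75 µg/L·h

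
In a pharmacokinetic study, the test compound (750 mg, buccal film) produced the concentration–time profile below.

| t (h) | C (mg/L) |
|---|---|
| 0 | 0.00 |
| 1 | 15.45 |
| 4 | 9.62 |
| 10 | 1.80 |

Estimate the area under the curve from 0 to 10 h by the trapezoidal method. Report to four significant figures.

AUC = 79.59 mg/L·h

Trapezoidal AUC_0→10:
  [0→1]: (0.00+15.45)/2 × 1 = 7.725
  [1→4]: (15.45+9.62)/2 × 3 = 37.605
  [4→10]: (9.62+1.80)/2 × 6 = 34.26
  Sum = 79.59 mg/L·h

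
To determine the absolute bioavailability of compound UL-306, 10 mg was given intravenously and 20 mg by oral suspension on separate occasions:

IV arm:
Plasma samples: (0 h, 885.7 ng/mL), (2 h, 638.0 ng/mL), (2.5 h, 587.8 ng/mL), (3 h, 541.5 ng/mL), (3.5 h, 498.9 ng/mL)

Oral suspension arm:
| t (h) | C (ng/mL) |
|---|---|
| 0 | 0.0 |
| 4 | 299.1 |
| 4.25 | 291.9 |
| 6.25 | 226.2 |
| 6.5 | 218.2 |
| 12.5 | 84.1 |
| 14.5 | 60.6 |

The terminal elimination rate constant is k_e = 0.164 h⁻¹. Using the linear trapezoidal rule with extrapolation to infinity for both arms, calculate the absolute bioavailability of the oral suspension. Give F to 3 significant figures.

Trapezoidal AUC_0→3.5 (IV):
  [0→2]: (885.7+638.0)/2 × 2 = 1523.7
  [2→2.5]: (638.0+587.8)/2 × 0.5 = 306.45
  [2.5→3]: (587.8+541.5)/2 × 0.5 = 282.325
  [3→3.5]: (541.5+498.9)/2 × 0.5 = 260.1
  Sum = 2372.575 ng/mL·h
IV tail: 498.9/0.164 = 3042.073; AUC_iv,0→∞ = 2372.575 + 3042.073 = 5414.648 ng/mL·h
Trapezoidal AUC_0→14.5 (oral suspension):
  [0→4]: (0.0+299.1)/2 × 4 = 598.2
  [4→4.25]: (299.1+291.9)/2 × 0.25 = 73.875
  [4.25→6.25]: (291.9+226.2)/2 × 2 = 518.1
  [6.25→6.5]: (226.2+218.2)/2 × 0.25 = 55.55
  [6.5→12.5]: (218.2+84.1)/2 × 6 = 906.9
  [12.5→14.5]: (84.1+60.6)/2 × 2 = 144.7
  Sum = 2297.325 ng/mL·h
oral suspension tail: 60.6/0.164 = 369.512; AUC_ev,0→∞ = 2297.325 + 369.512 = 2666.837 ng/mL·h
F = (AUC_ev/D_ev)/(AUC_iv/D_iv) = (2666.837/20)/(5414.648/10) = 133.34185/541.4648 = 0.2463

F = 0.246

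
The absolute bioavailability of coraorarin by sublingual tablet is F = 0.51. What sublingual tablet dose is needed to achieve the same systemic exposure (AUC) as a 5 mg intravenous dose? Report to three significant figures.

For equal systemic exposure: F × D_ev = D_iv
D_ev = D_iv / F = 5 / 0.51 = 9.80392 mg

D_sublingual = 9.80 mg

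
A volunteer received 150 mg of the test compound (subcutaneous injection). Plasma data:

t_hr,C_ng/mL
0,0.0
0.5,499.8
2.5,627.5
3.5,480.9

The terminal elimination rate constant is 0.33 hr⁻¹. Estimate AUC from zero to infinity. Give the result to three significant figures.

Trapezoidal AUC_0→3.5:
  [0→0.5]: (0.0+499.8)/2 × 0.5 = 124.95
  [0.5→2.5]: (499.8+627.5)/2 × 2 = 1127.3
  [2.5→3.5]: (627.5+480.9)/2 × 1 = 554.2
  Sum = 1806.45 ng/mL·hr
Extrapolated tail: C_last / k_e = 480.9 / 0.33 = 1457.273
AUC_0→∞ = 1806.45 + 1457.273 = 3263.723 ng/mL·hr

AUC = 3260 ng/mL·hr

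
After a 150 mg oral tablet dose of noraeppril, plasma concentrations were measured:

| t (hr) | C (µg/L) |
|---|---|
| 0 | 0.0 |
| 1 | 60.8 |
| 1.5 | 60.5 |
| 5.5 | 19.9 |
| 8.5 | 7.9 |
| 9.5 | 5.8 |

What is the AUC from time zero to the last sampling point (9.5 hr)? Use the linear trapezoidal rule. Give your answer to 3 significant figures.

AUC = 270 µg/L·hr

Trapezoidal AUC_0→9.5:
  [0→1]: (0.0+60.8)/2 × 1 = 30.4
  [1→1.5]: (60.8+60.5)/2 × 0.5 = 30.325
  [1.5→5.5]: (60.5+19.9)/2 × 4 = 160.8
  [5.5→8.5]: (19.9+7.9)/2 × 3 = 41.7
  [8.5→9.5]: (7.9+5.8)/2 × 1 = 6.85
  Sum = 270.075 µg/L·hr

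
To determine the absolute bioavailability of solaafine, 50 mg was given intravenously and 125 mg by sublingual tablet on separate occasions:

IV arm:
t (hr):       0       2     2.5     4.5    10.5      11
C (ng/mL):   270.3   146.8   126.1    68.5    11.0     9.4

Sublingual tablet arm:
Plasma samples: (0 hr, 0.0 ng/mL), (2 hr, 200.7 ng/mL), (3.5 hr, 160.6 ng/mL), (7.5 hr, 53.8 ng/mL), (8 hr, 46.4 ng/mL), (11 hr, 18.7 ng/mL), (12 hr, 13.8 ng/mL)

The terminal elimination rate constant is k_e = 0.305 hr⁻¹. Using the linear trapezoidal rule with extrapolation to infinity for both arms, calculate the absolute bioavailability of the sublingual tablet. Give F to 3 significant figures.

F = 0.455

Trapezoidal AUC_0→11 (IV):
  [0→2]: (270.3+146.8)/2 × 2 = 417.1
  [2→2.5]: (146.8+126.1)/2 × 0.5 = 68.225
  [2.5→4.5]: (126.1+68.5)/2 × 2 = 194.6
  [4.5→10.5]: (68.5+11.0)/2 × 6 = 238.5
  [10.5→11]: (11.0+9.4)/2 × 0.5 = 5.1
  Sum = 923.525 ng/mL·hr
IV tail: 9.4/0.305 = 30.820; AUC_iv,0→∞ = 923.525 + 30.820 = 954.345 ng/mL·hr
Trapezoidal AUC_0→12 (sublingual tablet):
  [0→2]: (0.0+200.7)/2 × 2 = 200.7
  [2→3.5]: (200.7+160.6)/2 × 1.5 = 270.975
  [3.5→7.5]: (160.6+53.8)/2 × 4 = 428.8
  [7.5→8]: (53.8+46.4)/2 × 0.5 = 25.05
  [8→11]: (46.4+18.7)/2 × 3 = 97.65
  [11→12]: (18.7+13.8)/2 × 1 = 16.25
  Sum = 1039.425 ng/mL·hr
sublingual tablet tail: 13.8/0.305 = 45.246; AUC_ev,0→∞ = 1039.425 + 45.246 = 1084.671 ng/mL·hr
F = (AUC_ev/D_ev)/(AUC_iv/D_iv) = (1084.671/125)/(954.345/50) = 8.677368/19.0869 = 0.4546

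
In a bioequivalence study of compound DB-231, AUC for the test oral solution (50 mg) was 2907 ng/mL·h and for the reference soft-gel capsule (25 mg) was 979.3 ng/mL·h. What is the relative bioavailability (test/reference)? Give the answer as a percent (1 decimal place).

F_rel = 148.4%

F_rel = (AUC_test/D_test) / (AUC_ref/D_ref)
      = (2907/50) / (979.3/25)
      = 58.14 / 39.172 = 1.4842 = 148.42%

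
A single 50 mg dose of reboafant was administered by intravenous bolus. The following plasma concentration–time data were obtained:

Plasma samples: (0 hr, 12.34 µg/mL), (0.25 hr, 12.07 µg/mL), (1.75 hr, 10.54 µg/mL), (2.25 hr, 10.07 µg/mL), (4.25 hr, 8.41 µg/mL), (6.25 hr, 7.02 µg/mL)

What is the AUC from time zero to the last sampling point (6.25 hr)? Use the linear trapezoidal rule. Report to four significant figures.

Trapezoidal AUC_0→6.25:
  [0→0.25]: (12.34+12.07)/2 × 0.25 = 3.05125
  [0.25→1.75]: (12.07+10.54)/2 × 1.5 = 16.9575
  [1.75→2.25]: (10.54+10.07)/2 × 0.5 = 5.1525
  [2.25→4.25]: (10.07+8.41)/2 × 2 = 18.48
  [4.25→6.25]: (8.41+7.02)/2 × 2 = 15.43
  Sum = 59.07125 µg/mL·hr

AUC = 59.07 µg/mL·hr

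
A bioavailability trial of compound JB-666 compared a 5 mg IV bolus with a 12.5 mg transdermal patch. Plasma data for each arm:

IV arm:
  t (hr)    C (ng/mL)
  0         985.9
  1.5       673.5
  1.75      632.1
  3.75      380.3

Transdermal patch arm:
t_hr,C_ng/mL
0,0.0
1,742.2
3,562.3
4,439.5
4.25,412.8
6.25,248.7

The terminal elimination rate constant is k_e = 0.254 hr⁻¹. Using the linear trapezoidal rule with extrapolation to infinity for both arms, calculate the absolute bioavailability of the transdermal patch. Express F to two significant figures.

Trapezoidal AUC_0→3.75 (IV):
  [0→1.5]: (985.9+673.5)/2 × 1.5 = 1244.55
  [1.5→1.75]: (673.5+632.1)/2 × 0.25 = 163.2
  [1.75→3.75]: (632.1+380.3)/2 × 2 = 1012.4
  Sum = 2420.15 ng/mL·hr
IV tail: 380.3/0.254 = 1497.244; AUC_iv,0→∞ = 2420.15 + 1497.244 = 3917.394 ng/mL·hr
Trapezoidal AUC_0→6.25 (transdermal patch):
  [0→1]: (0.0+742.2)/2 × 1 = 371.1
  [1→3]: (742.2+562.3)/2 × 2 = 1304.5
  [3→4]: (562.3+439.5)/2 × 1 = 500.9
  [4→4.25]: (439.5+412.8)/2 × 0.25 = 106.5375
  [4.25→6.25]: (412.8+248.7)/2 × 2 = 661.5
  Sum = 2944.5375 ng/mL·hr
transdermal patch tail: 248.7/0.254 = 979.134; AUC_ev,0→∞ = 2944.5375 + 979.134 = 3923.6715 ng/mL·hr
F = (AUC_ev/D_ev)/(AUC_iv/D_iv) = (3923.6715/12.5)/(3917.394/5) = 313.89372/783.4788 = 0.4006

F = 0.40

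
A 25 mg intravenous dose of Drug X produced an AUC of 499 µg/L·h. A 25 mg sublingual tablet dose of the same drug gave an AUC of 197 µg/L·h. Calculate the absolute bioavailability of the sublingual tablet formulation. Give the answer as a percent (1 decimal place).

F = 39.5%

F = (AUC_ev / D_ev) / (AUC_iv / D_iv)
  = (197/25) / (499/25)
  = 7.88 / 19.96 = 0.3948
  = 39.48%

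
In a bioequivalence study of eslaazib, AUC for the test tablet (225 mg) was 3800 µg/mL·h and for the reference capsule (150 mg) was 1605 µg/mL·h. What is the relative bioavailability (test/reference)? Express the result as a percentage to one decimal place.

F_rel = (AUC_test/D_test) / (AUC_ref/D_ref)
      = (3800/225) / (1605/150)
      = 16.8889 / 10.7 = 1.5784 = 157.84%

F_rel = 157.8%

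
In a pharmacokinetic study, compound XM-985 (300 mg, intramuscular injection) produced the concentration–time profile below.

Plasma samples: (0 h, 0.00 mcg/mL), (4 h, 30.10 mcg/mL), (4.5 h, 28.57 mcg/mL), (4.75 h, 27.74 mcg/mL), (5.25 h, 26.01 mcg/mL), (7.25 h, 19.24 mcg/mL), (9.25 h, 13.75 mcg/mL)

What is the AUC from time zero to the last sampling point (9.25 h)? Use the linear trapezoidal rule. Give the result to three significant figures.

Trapezoidal AUC_0→9.25:
  [0→4]: (0.00+30.10)/2 × 4 = 60.2
  [4→4.5]: (30.10+28.57)/2 × 0.5 = 14.6675
  [4.5→4.75]: (28.57+27.74)/2 × 0.25 = 7.03875
  [4.75→5.25]: (27.74+26.01)/2 × 0.5 = 13.4375
  [5.25→7.25]: (26.01+19.24)/2 × 2 = 45.25
  [7.25→9.25]: (19.24+13.75)/2 × 2 = 32.99
  Sum = 173.58375 mcg/mL·h

AUC = 174 mcg/mL·h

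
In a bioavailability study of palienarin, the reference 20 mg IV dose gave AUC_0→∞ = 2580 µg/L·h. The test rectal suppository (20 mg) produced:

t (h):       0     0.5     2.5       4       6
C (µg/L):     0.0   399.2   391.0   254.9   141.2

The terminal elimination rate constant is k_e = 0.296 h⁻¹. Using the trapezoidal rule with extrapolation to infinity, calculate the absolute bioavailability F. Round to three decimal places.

F = 0.871

Trapezoidal AUC_0→6 (rectal suppository):
  [0→0.5]: (0.0+399.2)/2 × 0.5 = 99.8
  [0.5→2.5]: (399.2+391.0)/2 × 2 = 790.2
  [2.5→4]: (391.0+254.9)/2 × 1.5 = 484.425
  [4→6]: (254.9+141.2)/2 × 2 = 396.1
  Sum = 1770.525 µg/L·h
Tail: C_last/k_e = 141.2/0.296 = 477.027
AUC_0→∞ (rectal suppository) = 1770.525 + 477.027 = 2247.552 µg/L·h
F = (AUC_ev/D_ev)/(AUC_iv/D_iv) = (2247.552/20)/(2580/20) = 112.3776/129 = 0.8711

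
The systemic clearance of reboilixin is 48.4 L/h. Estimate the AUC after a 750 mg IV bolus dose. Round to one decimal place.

AUC = 15.5 mg/L·h

AUC_0→∞ = Dose_iv / CL
        = 750 / 48.4 = 15.4959 mg/L·h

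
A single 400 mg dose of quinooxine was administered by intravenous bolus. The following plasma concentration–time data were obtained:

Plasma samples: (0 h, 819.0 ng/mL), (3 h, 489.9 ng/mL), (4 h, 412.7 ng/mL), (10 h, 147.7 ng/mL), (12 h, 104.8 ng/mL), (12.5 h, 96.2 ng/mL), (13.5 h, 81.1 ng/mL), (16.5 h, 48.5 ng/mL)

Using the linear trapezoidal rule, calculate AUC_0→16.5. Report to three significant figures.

Trapezoidal AUC_0→16.5:
  [0→3]: (819.0+489.9)/2 × 3 = 1963.35
  [3→4]: (489.9+412.7)/2 × 1 = 451.3
  [4→10]: (412.7+147.7)/2 × 6 = 1681.2
  [10→12]: (147.7+104.8)/2 × 2 = 252.5
  [12→12.5]: (104.8+96.2)/2 × 0.5 = 50.25
  [12.5→13.5]: (96.2+81.1)/2 × 1 = 88.65
  [13.5→16.5]: (81.1+48.5)/2 × 3 = 194.4
  Sum = 4681.65 ng/mL·h

AUC = 4680 ng/mL·h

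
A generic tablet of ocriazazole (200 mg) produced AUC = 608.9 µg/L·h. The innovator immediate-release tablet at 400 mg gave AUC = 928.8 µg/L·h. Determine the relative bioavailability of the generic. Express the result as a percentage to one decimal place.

F_rel = (AUC_test/D_test) / (AUC_ref/D_ref)
      = (608.9/200) / (928.8/400)
      = 3.0445 / 2.322 = 1.3112 = 131.12%

F_rel = 131.1%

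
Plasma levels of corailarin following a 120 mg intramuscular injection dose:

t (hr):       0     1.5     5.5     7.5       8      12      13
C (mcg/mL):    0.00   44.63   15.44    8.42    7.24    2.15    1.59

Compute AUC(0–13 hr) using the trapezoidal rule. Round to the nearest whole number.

AUC = 202 mcg/mL·hr

Trapezoidal AUC_0→13:
  [0→1.5]: (0.00+44.63)/2 × 1.5 = 33.4725
  [1.5→5.5]: (44.63+15.44)/2 × 4 = 120.14
  [5.5→7.5]: (15.44+8.42)/2 × 2 = 23.86
  [7.5→8]: (8.42+7.24)/2 × 0.5 = 3.915
  [8→12]: (7.24+2.15)/2 × 4 = 18.78
  [12→13]: (2.15+1.59)/2 × 1 = 1.87
  Sum = 202.0375 mcg/mL·hr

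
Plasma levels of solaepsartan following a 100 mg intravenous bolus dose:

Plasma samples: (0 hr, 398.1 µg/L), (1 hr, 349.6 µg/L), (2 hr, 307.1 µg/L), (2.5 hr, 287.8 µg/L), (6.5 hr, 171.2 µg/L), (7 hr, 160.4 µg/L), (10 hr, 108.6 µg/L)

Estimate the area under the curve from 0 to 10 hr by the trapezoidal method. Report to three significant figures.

AUC = 2260 µg/L·hr

Trapezoidal AUC_0→10:
  [0→1]: (398.1+349.6)/2 × 1 = 373.85
  [1→2]: (349.6+307.1)/2 × 1 = 328.35
  [2→2.5]: (307.1+287.8)/2 × 0.5 = 148.725
  [2.5→6.5]: (287.8+171.2)/2 × 4 = 918.0
  [6.5→7]: (171.2+160.4)/2 × 0.5 = 82.9
  [7→10]: (160.4+108.6)/2 × 3 = 403.5
  Sum = 2255.325 µg/L·hr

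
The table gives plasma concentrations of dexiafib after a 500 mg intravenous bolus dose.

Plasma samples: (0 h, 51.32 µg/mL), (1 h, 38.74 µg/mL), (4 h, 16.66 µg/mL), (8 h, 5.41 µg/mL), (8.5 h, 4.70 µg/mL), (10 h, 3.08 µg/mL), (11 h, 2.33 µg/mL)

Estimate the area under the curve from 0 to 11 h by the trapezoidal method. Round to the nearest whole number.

Trapezoidal AUC_0→11:
  [0→1]: (51.32+38.74)/2 × 1 = 45.03
  [1→4]: (38.74+16.66)/2 × 3 = 83.1
  [4→8]: (16.66+5.41)/2 × 4 = 44.14
  [8→8.5]: (5.41+4.70)/2 × 0.5 = 2.5275
  [8.5→10]: (4.70+3.08)/2 × 1.5 = 5.835
  [10→11]: (3.08+2.33)/2 × 1 = 2.705
  Sum = 183.3375 µg/mL·h

AUC = 183 µg/mL·h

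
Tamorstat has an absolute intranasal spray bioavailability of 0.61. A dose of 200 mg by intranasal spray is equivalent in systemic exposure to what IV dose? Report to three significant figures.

D_iv = 122 mg

Systemic exposure from an extravascular dose = F × D_ev, so the equivalent IV dose is F × D_ev.
D_iv = F × D_ev = 0.61 × 200 = 122 mg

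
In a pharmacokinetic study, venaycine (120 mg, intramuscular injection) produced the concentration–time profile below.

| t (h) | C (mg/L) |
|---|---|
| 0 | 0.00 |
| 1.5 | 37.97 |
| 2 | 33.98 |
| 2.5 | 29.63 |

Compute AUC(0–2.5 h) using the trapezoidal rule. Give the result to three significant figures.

Trapezoidal AUC_0→2.5:
  [0→1.5]: (0.00+37.97)/2 × 1.5 = 28.4775
  [1.5→2]: (37.97+33.98)/2 × 0.5 = 17.9875
  [2→2.5]: (33.98+29.63)/2 × 0.5 = 15.9025
  Sum = 62.3675 mg/L·h

AUC = 62.4 mg/L·h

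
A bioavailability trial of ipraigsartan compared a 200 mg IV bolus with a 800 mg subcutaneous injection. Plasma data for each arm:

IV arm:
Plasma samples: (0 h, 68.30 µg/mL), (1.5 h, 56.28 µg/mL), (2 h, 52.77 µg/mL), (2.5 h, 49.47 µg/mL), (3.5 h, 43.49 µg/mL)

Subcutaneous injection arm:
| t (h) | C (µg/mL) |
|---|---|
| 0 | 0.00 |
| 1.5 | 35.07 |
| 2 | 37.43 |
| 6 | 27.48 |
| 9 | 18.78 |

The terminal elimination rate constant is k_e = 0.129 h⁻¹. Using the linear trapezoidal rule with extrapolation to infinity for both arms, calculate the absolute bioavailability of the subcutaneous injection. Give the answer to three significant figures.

Trapezoidal AUC_0→3.5 (IV):
  [0→1.5]: (68.30+56.28)/2 × 1.5 = 93.435
  [1.5→2]: (56.28+52.77)/2 × 0.5 = 27.2625
  [2→2.5]: (52.77+49.47)/2 × 0.5 = 25.56
  [2.5→3.5]: (49.47+43.49)/2 × 1 = 46.48
  Sum = 192.7375 µg/mL·h
IV tail: 43.49/0.129 = 337.132; AUC_iv,0→∞ = 192.7375 + 337.132 = 529.8695 µg/mL·h
Trapezoidal AUC_0→9 (subcutaneous injection):
  [0→1.5]: (0.00+35.07)/2 × 1.5 = 26.3025
  [1.5→2]: (35.07+37.43)/2 × 0.5 = 18.125
  [2→6]: (37.43+27.48)/2 × 4 = 129.82
  [6→9]: (27.48+18.78)/2 × 3 = 69.39
  Sum = 243.6375 µg/mL·h
subcutaneous injection tail: 18.78/0.129 = 145.581; AUC_ev,0→∞ = 243.6375 + 145.581 = 389.2185 µg/mL·h
F = (AUC_ev/D_ev)/(AUC_iv/D_iv) = (389.2185/800)/(529.8695/200) = 0.486523/2.6493475 = 0.1836

F = 0.184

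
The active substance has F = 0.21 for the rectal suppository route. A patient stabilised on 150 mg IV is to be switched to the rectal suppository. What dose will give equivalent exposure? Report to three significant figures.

D_rectal = 714 mg

For equal systemic exposure: F × D_ev = D_iv
D_ev = D_iv / F = 150 / 0.21 = 714.286 mg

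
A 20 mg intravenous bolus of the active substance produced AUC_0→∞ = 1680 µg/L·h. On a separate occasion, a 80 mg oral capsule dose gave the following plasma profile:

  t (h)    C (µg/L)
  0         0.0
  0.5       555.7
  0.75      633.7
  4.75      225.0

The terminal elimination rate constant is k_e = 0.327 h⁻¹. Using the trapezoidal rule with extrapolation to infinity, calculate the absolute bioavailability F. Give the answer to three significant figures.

Trapezoidal AUC_0→4.75 (oral capsule):
  [0→0.5]: (0.0+555.7)/2 × 0.5 = 138.925
  [0.5→0.75]: (555.7+633.7)/2 × 0.25 = 148.675
  [0.75→4.75]: (633.7+225.0)/2 × 4 = 1717.4
  Sum = 2005.0 µg/L·h
Tail: C_last/k_e = 225.0/0.327 = 688.073
AUC_0→∞ (oral capsule) = 2005.0 + 688.073 = 2693.073 µg/L·h
F = (AUC_ev/D_ev)/(AUC_iv/D_iv) = (2693.073/80)/(1680/20) = 33.6634/84 = 0.4008

F = 0.401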